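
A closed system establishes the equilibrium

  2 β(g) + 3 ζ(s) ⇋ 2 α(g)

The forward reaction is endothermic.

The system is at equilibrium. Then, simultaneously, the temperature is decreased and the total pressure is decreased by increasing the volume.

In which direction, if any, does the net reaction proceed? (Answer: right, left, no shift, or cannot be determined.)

left

The forward reaction is endothermic. Lowering T favours the exothermic direction — shift to the left.
Gas moles: reactants 2, products 2. Δn_gas = 0, so a volume change leaves Q equal to K — no shift from this change.
Only the nonzero effect(s) matter; the net shift is to the left.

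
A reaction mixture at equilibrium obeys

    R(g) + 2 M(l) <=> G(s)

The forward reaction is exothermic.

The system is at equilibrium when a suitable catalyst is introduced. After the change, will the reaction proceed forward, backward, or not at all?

A catalyst speeds both forward and reverse rates equally; it changes neither Q nor K — no shift from this change.

no shift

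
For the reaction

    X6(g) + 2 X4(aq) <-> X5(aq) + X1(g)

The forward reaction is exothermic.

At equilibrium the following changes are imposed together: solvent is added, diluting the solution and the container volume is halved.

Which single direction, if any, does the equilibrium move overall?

left

Dilution lowers every aqueous concentration by the same factor. Δn_aq = 1 − 2 = -1, so the system shifts toward the side with more dissolved moles — to the left.
Gas moles: reactants 1, products 1. Δn_gas = 0, so a volume change leaves Q equal to K — no shift from this change.
Only the nonzero effect(s) matter; the net shift is to the left.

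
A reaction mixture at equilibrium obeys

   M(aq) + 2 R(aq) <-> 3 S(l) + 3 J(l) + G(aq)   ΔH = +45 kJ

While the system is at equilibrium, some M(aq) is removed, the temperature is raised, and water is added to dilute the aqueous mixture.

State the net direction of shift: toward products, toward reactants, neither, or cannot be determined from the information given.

cannot be determined

Removing M (aq), a reactant, drives the reaction to the left.
The forward reaction is endothermic. Raising T favours the endothermic direction — shift to the right.
Dilution lowers every aqueous concentration by the same factor. Δn_aq = 1 − 3 = -2, so the system shifts toward the side with more dissolved moles — to the left.
The individual effects push in opposite directions; without quantitative information the net direction cannot be determined.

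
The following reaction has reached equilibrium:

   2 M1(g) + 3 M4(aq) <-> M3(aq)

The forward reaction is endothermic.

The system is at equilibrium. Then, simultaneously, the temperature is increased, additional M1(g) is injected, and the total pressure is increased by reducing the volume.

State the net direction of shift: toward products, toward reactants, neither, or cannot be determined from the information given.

right

The forward reaction is endothermic. Raising T favours the endothermic direction — shift to the right.
Adding M1 (g), a reactant, drives the reaction to the right.
Gas moles: reactants 2, products 0 (Δn_gas = -2). Compression shifts the system toward the side with fewer moles of gas — to the right.
All effects act in the same direction — net shift to the right.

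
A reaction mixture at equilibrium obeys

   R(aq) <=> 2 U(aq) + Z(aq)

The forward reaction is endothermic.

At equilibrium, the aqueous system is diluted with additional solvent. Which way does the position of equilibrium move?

right

Dilution lowers every aqueous concentration by the same factor. Δn_aq = 3 − 1 = +2, so the system shifts toward the side with more dissolved moles — to the right.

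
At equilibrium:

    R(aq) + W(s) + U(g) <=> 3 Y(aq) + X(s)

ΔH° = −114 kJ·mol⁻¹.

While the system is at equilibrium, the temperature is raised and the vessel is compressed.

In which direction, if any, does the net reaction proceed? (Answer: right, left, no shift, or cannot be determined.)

The forward reaction is exothermic. Raising T favours the endothermic direction — shift to the left.
Gas moles: reactants 1, products 0 (Δn_gas = -1). Compression shifts the system toward the side with fewer moles of gas — to the right.
The individual effects push in opposite directions; without quantitative information the net direction cannot be determined.

cannot be determined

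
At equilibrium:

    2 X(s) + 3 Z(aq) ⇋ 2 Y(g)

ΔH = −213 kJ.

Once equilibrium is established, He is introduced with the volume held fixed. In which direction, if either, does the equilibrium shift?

At constant volume, adding an inert gas leaves every reacting species' partial pressure unchanged, so Q is unchanged — no shift from this change.

no shift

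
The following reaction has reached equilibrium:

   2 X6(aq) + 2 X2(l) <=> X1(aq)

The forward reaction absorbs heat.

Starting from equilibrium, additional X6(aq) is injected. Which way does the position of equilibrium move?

right

Adding X6 (aq), a reactant, drives the reaction to the right.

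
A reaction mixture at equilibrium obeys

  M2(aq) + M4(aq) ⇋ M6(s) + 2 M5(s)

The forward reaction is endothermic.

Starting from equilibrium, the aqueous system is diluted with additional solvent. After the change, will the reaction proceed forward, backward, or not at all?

Dilution lowers every aqueous concentration by the same factor. Δn_aq = 0 − 2 = -2, so the system shifts toward the side with more dissolved moles — to the left.

left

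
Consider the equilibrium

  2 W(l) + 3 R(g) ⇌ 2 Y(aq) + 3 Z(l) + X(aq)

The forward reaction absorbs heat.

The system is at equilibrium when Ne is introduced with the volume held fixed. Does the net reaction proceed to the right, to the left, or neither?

no shift

At constant volume, adding an inert gas leaves every reacting species' partial pressure unchanged, so Q is unchanged — no shift from this change.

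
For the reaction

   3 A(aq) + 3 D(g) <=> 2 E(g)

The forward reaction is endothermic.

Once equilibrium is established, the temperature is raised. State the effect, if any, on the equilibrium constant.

K depends on temperature via the van 't Hoff relation. The forward reaction is endothermic, so raising T increases K.

increases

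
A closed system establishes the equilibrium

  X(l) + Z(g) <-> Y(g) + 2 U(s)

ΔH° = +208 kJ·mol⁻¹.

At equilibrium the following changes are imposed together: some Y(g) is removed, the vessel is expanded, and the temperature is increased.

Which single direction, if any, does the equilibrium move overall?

Removing Y (g), a product, drives the reaction to the right.
Gas moles: reactants 1, products 1. Δn_gas = 0, so a volume change leaves Q equal to K — no shift from this change.
The forward reaction is endothermic. Raising T favours the endothermic direction — shift to the right.
Only the nonzero effect(s) matter; the net shift is to the right.

right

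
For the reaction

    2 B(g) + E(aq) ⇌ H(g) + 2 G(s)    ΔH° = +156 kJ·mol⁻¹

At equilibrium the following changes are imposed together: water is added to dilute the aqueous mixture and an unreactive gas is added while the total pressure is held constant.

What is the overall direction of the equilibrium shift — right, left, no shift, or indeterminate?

left

Dilution lowers every aqueous concentration by the same factor. Δn_aq = 0 − 1 = -1, so the system shifts toward the side with more dissolved moles — to the left.
Adding inert gas at constant total pressure expands the volume and lowers every reacting partial pressure. With Δn_gas = 1 − 2 = -1, Q moves away from K toward the side with fewer gas moles, so the system shifts toward the side with more gas moles — to the left.
All effects act in the same direction — net shift to the left.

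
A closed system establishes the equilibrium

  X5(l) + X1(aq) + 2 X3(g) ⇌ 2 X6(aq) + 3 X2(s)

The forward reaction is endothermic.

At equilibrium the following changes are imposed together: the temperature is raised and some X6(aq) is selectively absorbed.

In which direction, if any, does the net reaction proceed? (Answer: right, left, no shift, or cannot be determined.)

right

The forward reaction is endothermic. Raising T favours the endothermic direction — shift to the right.
Removing X6 (aq), a product, drives the reaction to the right.
All effects act in the same direction — net shift to the right.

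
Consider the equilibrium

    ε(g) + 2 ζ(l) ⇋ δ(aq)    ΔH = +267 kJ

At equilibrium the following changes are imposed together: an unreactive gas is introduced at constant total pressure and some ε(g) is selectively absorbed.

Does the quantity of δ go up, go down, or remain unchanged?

Adding inert gas at constant total pressure expands the volume and lowers every reacting partial pressure. With Δn_gas = 0 − 1 = -1, Q moves away from K toward the side with fewer gas moles, so the system shifts toward the side with more gas moles — to the left.
Removing ε (g), a reactant, drives the reaction to the left.
The net shift is to the left. δ is a product, so its amount decreases.

decreases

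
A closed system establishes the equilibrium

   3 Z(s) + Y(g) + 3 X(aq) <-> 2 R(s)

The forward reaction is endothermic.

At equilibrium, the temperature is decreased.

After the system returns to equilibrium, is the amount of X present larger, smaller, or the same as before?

increases

The forward reaction is endothermic. Lowering T favours the exothermic direction — shift to the left.
The net shift is to the left. X is a reactant, so its amount increases.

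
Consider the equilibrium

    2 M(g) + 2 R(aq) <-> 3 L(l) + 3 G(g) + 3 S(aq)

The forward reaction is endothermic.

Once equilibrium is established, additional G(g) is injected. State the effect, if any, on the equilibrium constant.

unchanged

The equilibrium constant depends only on temperature. This perturbation may move the position of equilibrium, but since T is unchanged, K itself is unchanged.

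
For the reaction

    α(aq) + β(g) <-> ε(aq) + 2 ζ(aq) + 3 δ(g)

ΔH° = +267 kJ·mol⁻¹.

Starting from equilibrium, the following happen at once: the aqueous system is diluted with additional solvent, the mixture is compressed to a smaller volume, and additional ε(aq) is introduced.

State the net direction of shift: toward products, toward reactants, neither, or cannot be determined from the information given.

Dilution lowers every aqueous concentration by the same factor. Δn_aq = 3 − 1 = +2, so the system shifts toward the side with more dissolved moles — to the right.
Gas moles: reactants 1, products 3 (Δn_gas = +2). Compression shifts the system toward the side with fewer moles of gas — to the left.
Adding ε (aq), a product, drives the reaction to the left.
The individual effects push in opposite directions; without quantitative information the net direction cannot be determined.

cannot be determined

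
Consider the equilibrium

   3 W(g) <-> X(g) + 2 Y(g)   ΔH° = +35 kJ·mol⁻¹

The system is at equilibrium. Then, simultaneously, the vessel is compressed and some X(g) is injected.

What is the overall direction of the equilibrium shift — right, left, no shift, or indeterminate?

left

Gas moles: reactants 3, products 3. Δn_gas = 0, so a volume change leaves Q equal to K — no shift from this change.
Adding X (g), a product, drives the reaction to the left.
Only the nonzero effect(s) matter; the net shift is to the left.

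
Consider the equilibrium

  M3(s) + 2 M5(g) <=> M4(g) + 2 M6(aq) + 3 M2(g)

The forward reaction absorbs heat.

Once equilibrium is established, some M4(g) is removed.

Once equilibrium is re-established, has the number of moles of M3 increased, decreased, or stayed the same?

decreases

Removing M4 (g), a product, drives the reaction to the right.
The net shift is to the right. M3 is a reactant, so its amount decreases.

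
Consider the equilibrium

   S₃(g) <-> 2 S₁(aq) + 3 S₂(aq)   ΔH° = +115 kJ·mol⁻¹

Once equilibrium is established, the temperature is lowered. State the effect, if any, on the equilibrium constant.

K depends on temperature via the van 't Hoff relation. The forward reaction is endothermic, so lowering T decreases K.

decreases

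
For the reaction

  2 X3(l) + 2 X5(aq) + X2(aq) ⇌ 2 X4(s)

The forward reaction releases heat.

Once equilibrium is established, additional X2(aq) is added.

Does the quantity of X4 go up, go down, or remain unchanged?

Adding X2 (aq), a reactant, drives the reaction to the right.
The net shift is to the right. X4 is a product, so its amount increases.

increases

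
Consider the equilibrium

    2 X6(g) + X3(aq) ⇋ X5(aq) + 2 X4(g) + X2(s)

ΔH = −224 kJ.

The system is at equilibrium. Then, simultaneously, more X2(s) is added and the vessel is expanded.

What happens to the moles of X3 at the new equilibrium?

unchanged

X2 is a pure solid; its activity is 1 regardless of amount, so Q is unaffected — no shift from this change.
Gas moles: reactants 2, products 2. Δn_gas = 0, so a volume change leaves Q equal to K — no shift from this change.
No net shift occurs, so the amount of X3 is unchanged.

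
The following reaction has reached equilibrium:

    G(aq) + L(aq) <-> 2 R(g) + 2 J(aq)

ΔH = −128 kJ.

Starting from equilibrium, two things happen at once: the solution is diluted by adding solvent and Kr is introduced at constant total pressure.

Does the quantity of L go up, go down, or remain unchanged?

Dilution scales every aqueous concentration by the same factor. Δn_aq = 2 − 2 = 0, so Q is unchanged — no shift.
Adding inert gas at constant total pressure expands the volume and lowers every reacting partial pressure. With Δn_gas = 2 − 0 = +2, Q moves away from K toward the side with fewer gas moles, so the system shifts toward the side with more gas moles — to the right.
The net shift is to the right. L is a reactant, so its amount decreases.

decreases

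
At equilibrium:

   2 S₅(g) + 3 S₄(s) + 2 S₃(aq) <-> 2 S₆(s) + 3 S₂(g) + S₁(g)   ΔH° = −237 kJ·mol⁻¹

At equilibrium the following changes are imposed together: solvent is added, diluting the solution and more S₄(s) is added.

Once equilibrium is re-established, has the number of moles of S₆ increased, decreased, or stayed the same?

Dilution lowers every aqueous concentration by the same factor. Δn_aq = 0 − 2 = -2, so the system shifts toward the side with more dissolved moles — to the left.
S₄ is a pure solid; its activity is 1 regardless of amount, so Q is unaffected — no shift from this change.
The net shift is to the left. S₆ is a product, so its amount decreases.

decreases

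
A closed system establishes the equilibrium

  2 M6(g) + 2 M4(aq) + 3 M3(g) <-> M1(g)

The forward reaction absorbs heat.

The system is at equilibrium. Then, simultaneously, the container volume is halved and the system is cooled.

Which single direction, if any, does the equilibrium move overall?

Gas moles: reactants 5, products 1 (Δn_gas = -4). Compression shifts the system toward the side with fewer moles of gas — to the right.
The forward reaction is endothermic. Lowering T favours the exothermic direction — shift to the left.
The individual effects push in opposite directions; without quantitative information the net direction cannot be determined.

cannot be determined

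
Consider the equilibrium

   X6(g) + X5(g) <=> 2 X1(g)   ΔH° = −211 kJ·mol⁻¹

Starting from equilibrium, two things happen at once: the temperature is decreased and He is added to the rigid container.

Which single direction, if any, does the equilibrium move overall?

right

The forward reaction is exothermic. Lowering T favours the exothermic direction — shift to the right.
At constant volume, adding an inert gas leaves every reacting species' partial pressure unchanged, so Q is unchanged — no shift from this change.
Only the nonzero effect(s) matter; the net shift is to the right.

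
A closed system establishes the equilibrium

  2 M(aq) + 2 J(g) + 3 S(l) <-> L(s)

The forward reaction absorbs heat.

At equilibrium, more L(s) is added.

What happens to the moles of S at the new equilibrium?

unchanged

L is a pure solid; its activity is 1 regardless of amount, so Q is unaffected — no shift from this change.
No net shift occurs, so the amount of S is unchanged.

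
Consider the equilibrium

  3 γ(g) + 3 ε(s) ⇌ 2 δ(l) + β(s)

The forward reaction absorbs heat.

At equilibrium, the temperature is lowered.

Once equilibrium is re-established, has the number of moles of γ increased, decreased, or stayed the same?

increases

The forward reaction is endothermic. Lowering T favours the exothermic direction — shift to the left.
The net shift is to the left. γ is a reactant, so its amount increases.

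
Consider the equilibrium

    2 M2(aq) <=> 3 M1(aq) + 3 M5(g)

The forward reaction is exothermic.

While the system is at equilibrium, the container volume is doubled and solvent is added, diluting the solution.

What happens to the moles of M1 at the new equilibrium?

increases

Gas moles: reactants 0, products 3 (Δn_gas = +3). Expansion shifts the system toward the side with more moles of gas — to the right.
Dilution lowers every aqueous concentration by the same factor. Δn_aq = 3 − 2 = +1, so the system shifts toward the side with more dissolved moles — to the right.
The net shift is to the right. M1 is a product, so its amount increases.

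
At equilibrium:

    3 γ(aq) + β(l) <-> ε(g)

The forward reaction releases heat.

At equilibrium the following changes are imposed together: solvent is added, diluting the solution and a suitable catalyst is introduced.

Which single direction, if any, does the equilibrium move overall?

Dilution lowers every aqueous concentration by the same factor. Δn_aq = 0 − 3 = -3, so the system shifts toward the side with more dissolved moles — to the left.
A catalyst speeds both forward and reverse rates equally; it changes neither Q nor K — no shift from this change.
Only the nonzero effect(s) matter; the net shift is to the left.

left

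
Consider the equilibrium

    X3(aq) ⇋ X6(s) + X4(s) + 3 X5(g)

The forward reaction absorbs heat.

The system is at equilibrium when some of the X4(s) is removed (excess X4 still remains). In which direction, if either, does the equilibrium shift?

X4 is a pure solid; its activity is 1 regardless of amount, so Q is unaffected — no shift from this change.

no shift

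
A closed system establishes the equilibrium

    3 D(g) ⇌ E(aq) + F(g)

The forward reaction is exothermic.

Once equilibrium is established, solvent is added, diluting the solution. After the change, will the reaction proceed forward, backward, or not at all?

right

Dilution lowers every aqueous concentration by the same factor. Δn_aq = 1 − 0 = +1, so the system shifts toward the side with more dissolved moles — to the right.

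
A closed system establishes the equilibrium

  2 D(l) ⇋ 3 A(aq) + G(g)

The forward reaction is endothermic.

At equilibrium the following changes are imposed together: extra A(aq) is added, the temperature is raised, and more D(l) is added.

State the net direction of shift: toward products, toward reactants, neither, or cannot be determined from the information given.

Adding A (aq), a product, drives the reaction to the left.
The forward reaction is endothermic. Raising T favours the endothermic direction — shift to the right.
D is a pure liquid; its activity is 1 regardless of amount, so Q is unaffected — no shift from this change.
The individual effects push in opposite directions; without quantitative information the net direction cannot be determined.

cannot be determined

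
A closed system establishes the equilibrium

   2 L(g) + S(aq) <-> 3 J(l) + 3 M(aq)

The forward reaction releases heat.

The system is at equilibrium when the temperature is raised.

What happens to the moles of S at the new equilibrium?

The forward reaction is exothermic. Raising T favours the endothermic direction — shift to the left.
The net shift is to the left. S is a reactant, so its amount increases.

increases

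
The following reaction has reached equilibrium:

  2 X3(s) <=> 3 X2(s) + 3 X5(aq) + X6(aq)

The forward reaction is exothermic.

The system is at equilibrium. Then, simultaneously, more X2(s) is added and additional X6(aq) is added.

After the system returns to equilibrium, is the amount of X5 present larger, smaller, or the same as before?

X2 is a pure solid; its activity is 1 regardless of amount, so Q is unaffected — no shift from this change.
Adding X6 (aq), a product, drives the reaction to the left.
The net shift is to the left. X5 is a product, so its amount decreases.

decreases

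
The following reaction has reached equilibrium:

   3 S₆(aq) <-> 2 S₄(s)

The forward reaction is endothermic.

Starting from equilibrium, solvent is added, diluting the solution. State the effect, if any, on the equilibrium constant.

unchanged

The equilibrium constant depends only on temperature. This perturbation may move the position of equilibrium, but since T is unchanged, K itself is unchanged.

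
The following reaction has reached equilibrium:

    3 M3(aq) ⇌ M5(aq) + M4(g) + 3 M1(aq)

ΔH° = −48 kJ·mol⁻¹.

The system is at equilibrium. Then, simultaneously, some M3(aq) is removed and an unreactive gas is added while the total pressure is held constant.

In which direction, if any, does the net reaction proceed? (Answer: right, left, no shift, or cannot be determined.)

cannot be determined

Removing M3 (aq), a reactant, drives the reaction to the left.
Adding inert gas at constant total pressure expands the volume and lowers every reacting partial pressure. With Δn_gas = 1 − 0 = +1, Q moves away from K toward the side with fewer gas moles, so the system shifts toward the side with more gas moles — to the right.
The individual effects push in opposite directions; without quantitative information the net direction cannot be determined.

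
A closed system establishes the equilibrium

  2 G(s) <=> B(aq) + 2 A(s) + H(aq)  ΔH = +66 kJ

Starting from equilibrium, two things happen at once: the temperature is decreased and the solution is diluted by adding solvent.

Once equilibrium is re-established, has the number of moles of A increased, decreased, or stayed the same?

The forward reaction is endothermic. Lowering T favours the exothermic direction — shift to the left.
Dilution lowers every aqueous concentration by the same factor. Δn_aq = 2 − 0 = +2, so the system shifts toward the side with more dissolved moles — to the right.
The two effects oppose each other, so the net shift — and hence the change in A — cannot be determined from the given information.

cannot be determined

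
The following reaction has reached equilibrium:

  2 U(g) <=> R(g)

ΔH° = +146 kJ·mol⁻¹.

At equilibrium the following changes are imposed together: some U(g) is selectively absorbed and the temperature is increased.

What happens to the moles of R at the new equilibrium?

cannot be determined

Removing U (g), a reactant, drives the reaction to the left.
The forward reaction is endothermic. Raising T favours the endothermic direction — shift to the right.
The two effects oppose each other, so the net shift — and hence the change in R — cannot be determined from the given information.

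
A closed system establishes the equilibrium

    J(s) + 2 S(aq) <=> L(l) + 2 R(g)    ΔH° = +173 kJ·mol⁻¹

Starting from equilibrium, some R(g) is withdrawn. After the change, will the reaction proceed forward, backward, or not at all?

right

Removing R (g), a product, drives the reaction to the right.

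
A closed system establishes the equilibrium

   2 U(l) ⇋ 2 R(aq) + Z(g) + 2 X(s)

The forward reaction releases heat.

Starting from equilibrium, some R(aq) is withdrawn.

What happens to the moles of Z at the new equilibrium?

increases

Removing R (aq), a product, drives the reaction to the right.
The net shift is to the right. Z is a product, so its amount increases.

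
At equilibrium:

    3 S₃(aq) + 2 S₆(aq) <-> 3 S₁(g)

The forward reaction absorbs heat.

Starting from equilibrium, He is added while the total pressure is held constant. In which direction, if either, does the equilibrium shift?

Adding inert gas at constant total pressure expands the volume and lowers every reacting partial pressure. With Δn_gas = 3 − 0 = +3, Q moves away from K toward the side with fewer gas moles, so the system shifts toward the side with more gas moles — to the right.

right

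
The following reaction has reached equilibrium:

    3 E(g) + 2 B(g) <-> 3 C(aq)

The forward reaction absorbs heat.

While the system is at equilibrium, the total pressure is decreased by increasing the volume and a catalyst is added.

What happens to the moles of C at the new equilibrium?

decreases

Gas moles: reactants 5, products 0 (Δn_gas = -5). Expansion shifts the system toward the side with more moles of gas — to the left.
A catalyst speeds both forward and reverse rates equally; it changes neither Q nor K — no shift from this change.
The net shift is to the left. C is a product, so its amount decreases.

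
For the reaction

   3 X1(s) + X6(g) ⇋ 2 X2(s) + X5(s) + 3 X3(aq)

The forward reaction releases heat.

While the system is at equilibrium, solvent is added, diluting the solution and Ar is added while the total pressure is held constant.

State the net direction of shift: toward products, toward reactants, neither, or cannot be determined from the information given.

cannot be determined

Dilution lowers every aqueous concentration by the same factor. Δn_aq = 3 − 0 = +3, so the system shifts toward the side with more dissolved moles — to the right.
Adding inert gas at constant total pressure expands the volume and lowers every reacting partial pressure. With Δn_gas = 0 − 1 = -1, Q moves away from K toward the side with fewer gas moles, so the system shifts toward the side with more gas moles — to the left.
The individual effects push in opposite directions; without quantitative information the net direction cannot be determined.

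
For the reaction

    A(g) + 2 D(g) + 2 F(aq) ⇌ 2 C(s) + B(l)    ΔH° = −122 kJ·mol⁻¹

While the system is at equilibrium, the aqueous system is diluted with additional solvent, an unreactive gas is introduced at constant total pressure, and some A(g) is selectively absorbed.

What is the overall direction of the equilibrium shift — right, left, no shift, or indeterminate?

Dilution lowers every aqueous concentration by the same factor. Δn_aq = 0 − 2 = -2, so the system shifts toward the side with more dissolved moles — to the left.
Adding inert gas at constant total pressure expands the volume and lowers every reacting partial pressure. With Δn_gas = 0 − 3 = -3, Q moves away from K toward the side with fewer gas moles, so the system shifts toward the side with more gas moles — to the left.
Removing A (g), a reactant, drives the reaction to the left.
All effects act in the same direction — net shift to the left.

left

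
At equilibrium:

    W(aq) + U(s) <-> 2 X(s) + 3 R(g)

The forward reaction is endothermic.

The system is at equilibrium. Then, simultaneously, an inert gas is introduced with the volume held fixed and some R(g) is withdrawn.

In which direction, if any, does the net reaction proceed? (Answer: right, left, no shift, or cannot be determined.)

right

At constant volume, adding an inert gas leaves every reacting species' partial pressure unchanged, so Q is unchanged — no shift from this change.
Removing R (g), a product, drives the reaction to the right.
Only the nonzero effect(s) matter; the net shift is to the right.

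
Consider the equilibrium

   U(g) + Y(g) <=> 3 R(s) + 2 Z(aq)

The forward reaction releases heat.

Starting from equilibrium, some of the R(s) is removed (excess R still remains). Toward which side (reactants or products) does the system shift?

R is a pure solid; its activity is 1 regardless of amount, so Q is unaffected — no shift from this change.

no shift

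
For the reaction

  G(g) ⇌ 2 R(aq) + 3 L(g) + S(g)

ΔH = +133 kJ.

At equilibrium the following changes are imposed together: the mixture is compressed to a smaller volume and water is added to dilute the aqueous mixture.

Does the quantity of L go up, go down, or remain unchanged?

Gas moles: reactants 1, products 4 (Δn_gas = +3). Compression shifts the system toward the side with fewer moles of gas — to the left.
Dilution lowers every aqueous concentration by the same factor. Δn_aq = 2 − 0 = +2, so the system shifts toward the side with more dissolved moles — to the right.
The two effects oppose each other, so the net shift — and hence the change in L — cannot be determined from the given information.

cannot be determined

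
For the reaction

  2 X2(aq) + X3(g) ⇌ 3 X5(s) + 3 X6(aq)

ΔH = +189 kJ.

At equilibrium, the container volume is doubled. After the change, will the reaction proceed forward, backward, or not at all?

Gas moles: reactants 1, products 0 (Δn_gas = -1). Expansion shifts the system toward the side with more moles of gas — to the left.

left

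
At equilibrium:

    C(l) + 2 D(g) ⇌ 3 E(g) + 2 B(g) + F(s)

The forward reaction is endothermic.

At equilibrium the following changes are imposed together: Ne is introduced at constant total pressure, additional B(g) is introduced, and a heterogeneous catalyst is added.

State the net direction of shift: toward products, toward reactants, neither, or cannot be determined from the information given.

cannot be determined

Adding inert gas at constant total pressure expands the volume and lowers every reacting partial pressure. With Δn_gas = 5 − 2 = +3, Q moves away from K toward the side with fewer gas moles, so the system shifts toward the side with more gas moles — to the right.
Adding B (g), a product, drives the reaction to the left.
A catalyst speeds both forward and reverse rates equally; it changes neither Q nor K — no shift from this change.
The individual effects push in opposite directions; without quantitative information the net direction cannot be determined.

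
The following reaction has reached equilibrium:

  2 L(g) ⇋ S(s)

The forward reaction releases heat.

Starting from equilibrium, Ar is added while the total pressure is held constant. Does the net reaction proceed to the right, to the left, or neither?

left

Adding inert gas at constant total pressure expands the volume and lowers every reacting partial pressure. With Δn_gas = 0 − 2 = -2, Q moves away from K toward the side with fewer gas moles, so the system shifts toward the side with more gas moles — to the left.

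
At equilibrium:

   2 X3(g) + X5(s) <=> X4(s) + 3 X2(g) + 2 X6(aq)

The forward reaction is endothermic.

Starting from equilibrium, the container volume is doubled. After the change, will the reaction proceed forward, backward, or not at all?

right

Gas moles: reactants 2, products 3 (Δn_gas = +1). Expansion shifts the system toward the side with more moles of gas — to the right.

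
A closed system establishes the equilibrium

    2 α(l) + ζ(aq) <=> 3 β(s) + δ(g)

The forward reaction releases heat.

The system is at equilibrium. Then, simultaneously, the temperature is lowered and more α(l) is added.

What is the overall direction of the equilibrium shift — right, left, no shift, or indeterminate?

The forward reaction is exothermic. Lowering T favours the exothermic direction — shift to the right.
α is a pure liquid; its activity is 1 regardless of amount, so Q is unaffected — no shift from this change.
Only the nonzero effect(s) matter; the net shift is to the right.

right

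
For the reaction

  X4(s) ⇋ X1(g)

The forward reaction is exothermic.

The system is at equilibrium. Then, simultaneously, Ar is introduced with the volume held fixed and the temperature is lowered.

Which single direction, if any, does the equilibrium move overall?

right

At constant volume, adding an inert gas leaves every reacting species' partial pressure unchanged, so Q is unchanged — no shift from this change.
The forward reaction is exothermic. Lowering T favours the exothermic direction — shift to the right.
Only the nonzero effect(s) matter; the net shift is to the right.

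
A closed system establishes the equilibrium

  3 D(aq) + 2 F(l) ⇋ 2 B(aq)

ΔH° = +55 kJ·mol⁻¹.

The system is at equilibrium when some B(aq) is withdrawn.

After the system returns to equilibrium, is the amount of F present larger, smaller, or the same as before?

decreases

Removing B (aq), a product, drives the reaction to the right.
The net shift is to the right. F is a reactant, so its amount decreases.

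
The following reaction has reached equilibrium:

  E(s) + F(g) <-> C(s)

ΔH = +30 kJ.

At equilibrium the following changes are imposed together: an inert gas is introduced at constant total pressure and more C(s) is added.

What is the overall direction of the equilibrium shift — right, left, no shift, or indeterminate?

Adding inert gas at constant total pressure expands the volume and lowers every reacting partial pressure. With Δn_gas = 0 − 1 = -1, Q moves away from K toward the side with fewer gas moles, so the system shifts toward the side with more gas moles — to the left.
C is a pure solid; its activity is 1 regardless of amount, so Q is unaffected — no shift from this change.
Only the nonzero effect(s) matter; the net shift is to the left.

left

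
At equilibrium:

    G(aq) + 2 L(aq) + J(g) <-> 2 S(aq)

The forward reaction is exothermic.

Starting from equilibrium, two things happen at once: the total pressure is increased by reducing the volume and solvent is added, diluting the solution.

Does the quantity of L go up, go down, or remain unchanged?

Gas moles: reactants 1, products 0 (Δn_gas = -1). Compression shifts the system toward the side with fewer moles of gas — to the right.
Dilution lowers every aqueous concentration by the same factor. Δn_aq = 2 − 3 = -1, so the system shifts toward the side with more dissolved moles — to the left.
The two effects oppose each other, so the net shift — and hence the change in L — cannot be determined from the given information.

cannot be determined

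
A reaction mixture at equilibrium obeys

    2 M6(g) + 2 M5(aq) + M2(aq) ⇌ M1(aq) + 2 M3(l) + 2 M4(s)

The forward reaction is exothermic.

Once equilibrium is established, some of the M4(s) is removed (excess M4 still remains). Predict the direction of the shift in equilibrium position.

M4 is a pure solid; its activity is 1 regardless of amount, so Q is unaffected — no shift from this change.

no shift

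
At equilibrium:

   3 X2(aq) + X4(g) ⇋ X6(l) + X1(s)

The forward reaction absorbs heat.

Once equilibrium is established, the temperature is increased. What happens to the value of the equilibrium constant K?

increases

K depends on temperature via the van 't Hoff relation. The forward reaction is endothermic, so raising T increases K.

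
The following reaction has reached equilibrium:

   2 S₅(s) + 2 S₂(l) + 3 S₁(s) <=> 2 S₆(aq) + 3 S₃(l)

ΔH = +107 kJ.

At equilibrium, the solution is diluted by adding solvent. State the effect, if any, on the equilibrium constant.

The equilibrium constant depends only on temperature. This perturbation may move the position of equilibrium, but since T is unchanged, K itself is unchanged.

unchanged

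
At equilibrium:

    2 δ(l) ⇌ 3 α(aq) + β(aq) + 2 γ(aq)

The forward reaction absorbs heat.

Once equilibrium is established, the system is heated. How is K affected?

increases

K depends on temperature via the van 't Hoff relation. The forward reaction is endothermic, so raising T increases K.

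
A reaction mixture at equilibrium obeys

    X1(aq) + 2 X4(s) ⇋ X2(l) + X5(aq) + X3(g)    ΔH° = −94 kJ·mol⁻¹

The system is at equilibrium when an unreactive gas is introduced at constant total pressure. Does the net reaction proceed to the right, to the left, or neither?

right

Adding inert gas at constant total pressure expands the volume and lowers every reacting partial pressure. With Δn_gas = 1 − 0 = +1, Q moves away from K toward the side with fewer gas moles, so the system shifts toward the side with more gas moles — to the right.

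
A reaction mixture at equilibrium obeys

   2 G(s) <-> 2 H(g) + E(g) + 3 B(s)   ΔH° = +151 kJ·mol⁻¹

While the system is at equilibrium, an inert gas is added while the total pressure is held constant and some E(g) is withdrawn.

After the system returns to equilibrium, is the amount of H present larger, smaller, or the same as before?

increases

Adding inert gas at constant total pressure expands the volume and lowers every reacting partial pressure. With Δn_gas = 3 − 0 = +3, Q moves away from K toward the side with fewer gas moles, so the system shifts toward the side with more gas moles — to the right.
Removing E (g), a product, drives the reaction to the right.
The net shift is to the right. H is a product, so its amount increases.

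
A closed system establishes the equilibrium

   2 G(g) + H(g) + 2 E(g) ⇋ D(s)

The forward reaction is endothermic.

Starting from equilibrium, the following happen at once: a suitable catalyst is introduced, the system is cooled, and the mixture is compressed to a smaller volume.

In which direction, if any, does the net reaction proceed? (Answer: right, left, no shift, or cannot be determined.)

A catalyst speeds both forward and reverse rates equally; it changes neither Q nor K — no shift from this change.
The forward reaction is endothermic. Lowering T favours the exothermic direction — shift to the left.
Gas moles: reactants 5, products 0 (Δn_gas = -5). Compression shifts the system toward the side with fewer moles of gas — to the right.
The individual effects push in opposite directions; without quantitative information the net direction cannot be determined.

cannot be determined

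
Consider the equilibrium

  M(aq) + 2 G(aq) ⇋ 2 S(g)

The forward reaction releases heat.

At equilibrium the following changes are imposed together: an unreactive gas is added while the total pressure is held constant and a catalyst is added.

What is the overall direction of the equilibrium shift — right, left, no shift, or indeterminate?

right

Adding inert gas at constant total pressure expands the volume and lowers every reacting partial pressure. With Δn_gas = 2 − 0 = +2, Q moves away from K toward the side with fewer gas moles, so the system shifts toward the side with more gas moles — to the right.
A catalyst speeds both forward and reverse rates equally; it changes neither Q nor K — no shift from this change.
Only the nonzero effect(s) matter; the net shift is to the right.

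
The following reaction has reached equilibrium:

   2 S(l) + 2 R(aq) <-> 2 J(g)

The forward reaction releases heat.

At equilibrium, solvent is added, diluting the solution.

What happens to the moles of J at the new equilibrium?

decreases

Dilution lowers every aqueous concentration by the same factor. Δn_aq = 0 − 2 = -2, so the system shifts toward the side with more dissolved moles — to the left.
The net shift is to the left. J is a product, so its amount decreases.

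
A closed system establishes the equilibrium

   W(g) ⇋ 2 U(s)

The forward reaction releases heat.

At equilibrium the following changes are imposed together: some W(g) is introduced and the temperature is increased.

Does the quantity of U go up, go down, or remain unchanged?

cannot be determined

Adding W (g), a reactant, drives the reaction to the right.
The forward reaction is exothermic. Raising T favours the endothermic direction — shift to the left.
The two effects oppose each other, so the net shift — and hence the change in U — cannot be determined from the given information.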